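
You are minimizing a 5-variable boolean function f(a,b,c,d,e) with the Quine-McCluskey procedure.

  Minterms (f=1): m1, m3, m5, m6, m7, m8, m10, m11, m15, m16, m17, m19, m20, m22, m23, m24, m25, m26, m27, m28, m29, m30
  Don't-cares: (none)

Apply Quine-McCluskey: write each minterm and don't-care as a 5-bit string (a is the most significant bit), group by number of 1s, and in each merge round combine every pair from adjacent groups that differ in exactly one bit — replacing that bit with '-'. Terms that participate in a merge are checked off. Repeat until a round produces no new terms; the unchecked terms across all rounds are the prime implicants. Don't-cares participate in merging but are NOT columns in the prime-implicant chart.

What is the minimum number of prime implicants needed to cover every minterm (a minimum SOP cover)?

8

Round 0: 00001✓ 00011✓ 00101✓ 00110✓ 00111✓ 01000✓ 01010✓ 01011✓ 01111✓ 10000✓ 10001✓ 10011✓ 10100✓ 10110✓ 10111✓ 11000✓ 11001✓ 11010✓ 11011✓ 11100✓ 11101✓ 11110✓
Round 1: -0001✓ -0011✓ -0110✓ -0111✓ -1000✓ -1010✓ -1011✓ 0-011✓ 0-111✓ 00-01✓ 00-11✓ 000-1✓ 001-1✓ 0011-✓ 01-11✓ 010-0✓ 0101-✓ 1-000✓ 1-001✓ 1-011✓ 1-100✓ 1-110✓ 10-00✓ 10-11✓ 100-1✓ 1000-✓ 101-0✓ 1011-✓ 11-00✓ 11-01✓ 11-10✓ 110-0✓ 110-1✓ 1100-✓ 1101-✓ 111-0✓ 1110-✓
Round 2: --011 -0-11 -00-1 -011- -10-0 -101- 0--11 00--1 1--00 1-0-1 1-00- 1-1-0 11--0 11-0- 110--
PIs = {--011, -0-11, -00-1, -011-, -10-0, -101-, 0--11, 00--1, 1--00, 1-0-1, 1-00-, 1-1-0, 11--0, 11-0-, 110--}
Coverage chart:
  m1: -00-1,00--1
  m3: --011,-0-11,-00-1,0--11,00--1
  m5: 00--1 ←essential
  m6: -011- ←essential
  m7: -0-11,-011-,0--11,00--1
  m8: -10-0 ←essential
  m10: -10-0,-101-
  m11: --011,-101-,0--11
  m15: 0--11 ←essential
  m16: 1--00,1-00-
  m17: -00-1,1-0-1,1-00-
  m19: --011,-0-11,-00-1,1-0-1
  m20: 1--00,1-1-0
  m22: -011-,1-1-0
  m23: -0-11,-011-
  m24: -10-0,1--00,1-00-,11--0,11-0-,110--
  m25: 1-0-1,1-00-,11-0-,110--
  m26: -10-0,-101-,11--0,110--
  m27: --011,-101-,1-0-1,110--
  m28: 1--00,1-1-0,11--0,11-0-
  m29: 11-0- ←essential
  m30: 1-1-0,11--0
Essential: -011-, -10-0, 0--11, 00--1, 11-0-
Petrick residual → --011, 1-00-, 1-1-0
Min cover (8 terms): c'de + b'cd + bc'e' + a'de + a'b'e + ac'd' + ace' + abd'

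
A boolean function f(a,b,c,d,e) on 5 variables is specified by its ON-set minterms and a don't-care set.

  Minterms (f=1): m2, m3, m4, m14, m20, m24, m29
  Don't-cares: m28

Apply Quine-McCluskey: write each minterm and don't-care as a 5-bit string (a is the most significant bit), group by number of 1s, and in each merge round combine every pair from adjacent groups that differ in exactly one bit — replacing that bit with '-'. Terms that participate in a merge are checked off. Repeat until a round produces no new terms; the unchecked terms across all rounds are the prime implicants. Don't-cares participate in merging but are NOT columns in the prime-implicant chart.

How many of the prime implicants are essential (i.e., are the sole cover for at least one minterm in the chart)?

5

Round 0: 00010✓ 00011✓ 00100✓ 01110 10100✓ 11000✓ 11100✓ 11101✓
Round 1: -0100 0001- 1-100 11-00 1110-
PIs = {-0100, 0001-, 01110, 1-100, 11-00, 1110-}
Coverage chart:
  m2: 0001- ←essential
  m3: 0001- ←essential
  m4: -0100 ←essential
  m14: 01110 ←essential
  m20: -0100,1-100
  m24: 11-00 ←essential
  m29: 1110- ←essential
Essential: -0100, 0001-, 01110, 11-00, 1110-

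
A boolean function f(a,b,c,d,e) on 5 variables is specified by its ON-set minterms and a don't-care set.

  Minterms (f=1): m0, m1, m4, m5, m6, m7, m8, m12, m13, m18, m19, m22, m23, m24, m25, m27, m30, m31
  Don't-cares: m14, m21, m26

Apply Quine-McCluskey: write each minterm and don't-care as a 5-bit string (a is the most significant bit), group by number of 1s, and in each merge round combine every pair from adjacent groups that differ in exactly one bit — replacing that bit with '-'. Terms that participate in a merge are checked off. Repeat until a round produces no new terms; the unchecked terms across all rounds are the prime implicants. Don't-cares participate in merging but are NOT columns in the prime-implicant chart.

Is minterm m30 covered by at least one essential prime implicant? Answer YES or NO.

Round 0: 00000✓ 00001✓ 00100✓ 00101✓ 00110✓ 00111✓ 01000✓ 01100✓ 01101✓ 01110✓ 10010✓ 10011✓ 10101✓ 10110✓ 10111✓ 11000✓ 11001✓ 11010✓ 11011✓ 11110✓ 11111✓
Round 1: -0101✓ -0110✓ -0111✓ -1000 -1110✓ 0-000✓ 0-100✓ 0-101✓ 0-110✓ 00-00✓ 00-01✓ 0000-✓ 001-0✓ 001-1✓ 0010-✓ 0011-✓ 01-00✓ 011-0✓ 0110-✓ 1-010✓ 1-011✓ 1-110✓ 1-111✓ 10-10✓ 10-11✓ 1001-✓ 101-1✓ 1011-✓ 11-10✓ 11-11✓ 110-0✓ 110-1✓ 1100-✓ 1101-✓ 1111-✓
Round 2: --110 -01-1 -011- 0--00 0-1-0 0-10- 00-0- 001-- 1--10✓ 1--11✓ 1-01-✓ 1-11-✓ 10-1-✓ 11-1-✓ 110--
Round 3: 1--1-
PIs = {--110, -01-1, -011-, -1000, 0--00, 0-1-0, 0-10-, 00-0-, 001--, 1--1-, 110--}
Coverage chart:
  m0: 0--00,00-0-
  m1: 00-0- ←essential
  m4: 0--00,0-1-0,0-10-,00-0-,001--
  m5: -01-1,0-10-,00-0-,001--
  m6: --110,-011-,0-1-0,001--
  m7: -01-1,-011-,001--
  m8: -1000,0--00
  m12: 0--00,0-1-0,0-10-
  m13: 0-10- ←essential
  m18: 1--1- ←essential
  m19: 1--1- ←essential
  m22: --110,-011-,1--1-
  m23: -01-1,-011-,1--1-
  m24: -1000,110--
  m25: 110-- ←essential
  m27: 1--1-,110--
  m30: --110,1--1-
  m31: 1--1- ←essential
Essential: 0-10-, 00-0-, 1--1-, 110--

YES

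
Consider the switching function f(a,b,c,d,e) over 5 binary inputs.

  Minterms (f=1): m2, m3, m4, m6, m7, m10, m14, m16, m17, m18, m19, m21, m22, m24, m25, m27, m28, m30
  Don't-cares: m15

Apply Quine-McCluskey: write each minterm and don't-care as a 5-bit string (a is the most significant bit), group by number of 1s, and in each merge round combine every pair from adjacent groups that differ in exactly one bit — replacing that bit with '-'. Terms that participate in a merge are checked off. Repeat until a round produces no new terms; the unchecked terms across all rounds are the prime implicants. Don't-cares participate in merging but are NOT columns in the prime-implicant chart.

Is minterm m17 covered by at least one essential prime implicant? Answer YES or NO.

Round 0: 00010✓ 00011✓ 00100✓ 00110✓ 00111✓ 01010✓ 01110✓ 01111✓ 10000✓ 10001✓ 10010✓ 10011✓ 10101✓ 10110✓ 11000✓ 11001✓ 11011✓ 11100✓ 11110✓
Round 1: -0010✓ -0011✓ -0110✓ -1110✓ 0-010✓ 0-110✓ 0-111✓ 00-10✓ 00-11✓ 0001-✓ 001-0 0011-✓ 01-10✓ 0111-✓ 1-000✓ 1-001✓ 1-011✓ 1-110✓ 10-01 10-10✓ 100-0✓ 100-1✓ 1000-✓ 1001-✓ 11-00 110-1✓ 1100-✓ 111-0
Round 2: --110 -0-10 -001- 0--10 0-11- 00-1- 1-0-1 1-00- 100--
PIs = {--110, -0-10, -001-, 0--10, 0-11-, 00-1-, 001-0, 1-0-1, 1-00-, 10-01, 100--, 11-00, 111-0}
Coverage chart:
  m2: -0-10,-001-,0--10,00-1-
  m3: -001-,00-1-
  m4: 001-0 ←essential
  m6: --110,-0-10,0--10,0-11-,00-1-,001-0
  m7: 0-11-,00-1-
  m10: 0--10 ←essential
  m14: --110,0--10,0-11-
  m16: 1-00-,100--
  m17: 1-0-1,1-00-,10-01,100--
  m18: -0-10,-001-,100--
  m19: -001-,1-0-1,100--
  m21: 10-01 ←essential
  m22: --110,-0-10
  m24: 1-00-,11-00
  m25: 1-0-1,1-00-
  m27: 1-0-1 ←essential
  m28: 11-00,111-0
  m30: --110,111-0
Essential: 0--10, 001-0, 1-0-1, 10-01

YES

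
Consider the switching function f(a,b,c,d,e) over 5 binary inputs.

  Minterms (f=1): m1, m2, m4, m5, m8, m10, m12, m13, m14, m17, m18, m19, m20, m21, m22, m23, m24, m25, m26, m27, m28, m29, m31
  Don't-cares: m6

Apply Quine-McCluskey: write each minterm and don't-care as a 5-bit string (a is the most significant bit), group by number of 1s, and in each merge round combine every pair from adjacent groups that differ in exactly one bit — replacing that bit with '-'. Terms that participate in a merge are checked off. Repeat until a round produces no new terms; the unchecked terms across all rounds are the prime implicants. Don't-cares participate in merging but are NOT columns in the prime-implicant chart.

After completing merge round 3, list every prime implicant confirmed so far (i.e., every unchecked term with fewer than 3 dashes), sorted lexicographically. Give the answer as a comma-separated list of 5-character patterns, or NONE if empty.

--010, -0-01, -0-10, -01-0, -1-00, -10-0, 0--10, 0-1-0, 01--0, 1-01-, 10-1-, 101--, 11-0-, 110--

Round 0: 00001✓ 00010✓ 00100✓ 00101✓ 00110✓ 01000✓ 01010✓ 01100✓ 01101✓ 01110✓ 10001✓ 10010✓ 10011✓ 10100✓ 10101✓ 10110✓ 10111✓ 11000✓ 11001✓ 11010✓ 11011✓ 11100✓ 11101✓ 11111✓
Round 1: -0001✓ -0010✓ -0100✓ -0101✓ -0110✓ -1000✓ -1010✓ -1100✓ -1101✓ 0-010✓ 0-100✓ 0-101✓ 0-110✓ 00-01✓ 00-10✓ 001-0✓ 0010-✓ 01-00✓ 01-10✓ 010-0✓ 011-0✓ 0110-✓ 1-001✓ 1-010✓ 1-011✓ 1-100✓ 1-101✓ 1-111✓ 10-01✓ 10-10✓ 10-11✓ 100-1✓ 1001-✓ 101-0✓ 101-1✓ 1010-✓ 1011-✓ 11-00✓ 11-01✓ 11-11✓ 110-0✓ 110-1✓ 1100-✓ 1101-✓ 111-1✓ 1110-✓
Round 2: --010 --100✓ --101✓ -0-01 -0-10 -01-0 -010-✓ -1-00 -10-0 -110-✓ 0--10 0-1-0 0-10-✓ 01--0 1--01✓ 1--11✓ 1-0-1✓ 1-01- 1-1-1✓ 1-10-✓ 10--1✓ 10-1- 101-- 11--1✓ 11-0- 110--
Round 3: --10- 1---1
PIs = {--010, --10-, -0-01, -0-10, -01-0, -1-00, -10-0, 0--10, 0-1-0, 01--0, 1---1, 1-01-, 10-1-, 101--, 11-0-, 110--}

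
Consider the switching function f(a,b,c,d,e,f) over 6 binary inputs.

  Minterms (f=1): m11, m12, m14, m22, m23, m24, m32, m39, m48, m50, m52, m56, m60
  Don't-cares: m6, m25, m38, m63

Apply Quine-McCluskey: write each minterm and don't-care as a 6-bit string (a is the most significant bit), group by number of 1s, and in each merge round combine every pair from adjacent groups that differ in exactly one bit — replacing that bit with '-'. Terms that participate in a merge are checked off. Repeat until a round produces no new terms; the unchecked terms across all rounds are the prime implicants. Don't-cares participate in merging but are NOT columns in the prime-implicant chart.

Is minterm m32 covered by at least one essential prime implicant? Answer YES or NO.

YES

[col 0] 000110*, 001011, 001100*, 001110*, 010110*, 010111*, 011000*, 011001*, 100000*, 100110*, 100111*, 110000*, 110010*, 110100*, 111000*, 111100*, 111111
[col 1] -00110, -11000, 0-0110, 00-110, 0011-0, 01011-, 01100-, 1-0000, 10011-, 11-000*, 11-100*, 110-00*, 1100-0, 111-00*
[col 2] 11--00
Prime implicants: -00110, -11000, 0-0110, 00-110, 001011, 0011-0, 01011-, 01100-, 1-0000, 10011-, 11--00, 1100-0, 111111
PI chart (minterm → PIs covering it):
  11 | 001011  (sole → essential)
  12 | 0011-0  (sole → essential)
  14 | 00-110,0011-0
  22 | 0-0110,01011-
  23 | 01011-  (sole → essential)
  24 | -11000,01100-
  32 | 1-0000  (sole → essential)
  39 | 10011-  (sole → essential)
  48 | 1-0000,11--00,1100-0
  50 | 1100-0  (sole → essential)
  52 | 11--00  (sole → essential)
  56 | -11000,11--00
  60 | 11--00  (sole → essential)
Essential prime implicants: 001011, 0011-0, 01011-, 1-0000, 10011-, 11--00, 1100-0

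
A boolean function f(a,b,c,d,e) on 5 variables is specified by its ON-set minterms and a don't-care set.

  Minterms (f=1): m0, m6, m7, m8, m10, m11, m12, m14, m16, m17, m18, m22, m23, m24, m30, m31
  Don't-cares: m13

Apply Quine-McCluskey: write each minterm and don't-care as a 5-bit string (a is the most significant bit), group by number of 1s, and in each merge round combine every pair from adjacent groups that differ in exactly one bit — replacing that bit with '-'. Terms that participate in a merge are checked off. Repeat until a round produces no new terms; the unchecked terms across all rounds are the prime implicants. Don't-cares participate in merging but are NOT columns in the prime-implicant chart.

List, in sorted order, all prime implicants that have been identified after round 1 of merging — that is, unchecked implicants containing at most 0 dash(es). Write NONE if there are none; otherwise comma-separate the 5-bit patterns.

size-2^0 implicants → 00000(✓)  00110(✓)  00111(✓)  01000(✓)  01010(✓)  01011(✓)  01100(✓)  01101(✓)  01110(✓)  10000(✓)  10001(✓)  10010(✓)  10110(✓)  10111(✓)  11000(✓)  11110(✓)  11111(✓)
size-2^1 implicants → -0000(✓)  -0110(✓)  -0111(✓)  -1000(✓)  -1110(✓)  0-000(✓)  0-110(✓)  0011-(✓)  01-00(✓)  01-10(✓)  010-0(✓)  0101-  011-0(✓)  0110-  1-000(✓)  1-110(✓)  1-111(✓)  10-10  100-0  1000-  1011-(✓)  1111-(✓)
size-2^2 implicants → --000  --110  -011-  01--0  1-11-
Unchecked terms (primes): --000, --110, -011-, 01--0, 0101-, 0110-, 1-11-, 10-10, 100-0, 1000-

NONE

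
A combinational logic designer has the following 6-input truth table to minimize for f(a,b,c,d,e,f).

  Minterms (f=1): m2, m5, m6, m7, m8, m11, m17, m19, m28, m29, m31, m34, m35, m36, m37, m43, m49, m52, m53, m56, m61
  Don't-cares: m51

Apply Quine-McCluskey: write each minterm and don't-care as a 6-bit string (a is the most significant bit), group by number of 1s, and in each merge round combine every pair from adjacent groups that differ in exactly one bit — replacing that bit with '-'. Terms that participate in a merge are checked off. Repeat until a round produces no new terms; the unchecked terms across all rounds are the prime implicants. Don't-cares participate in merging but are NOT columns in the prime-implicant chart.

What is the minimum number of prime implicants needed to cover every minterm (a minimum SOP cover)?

11

Round 0: 000010✓ 000101✓ 000110✓ 000111✓ 001000 001011✓ 010001✓ 010011✓ 011100✓ 011101✓ 011111✓ 100010✓ 100011✓ 100100✓ 100101✓ 101011✓ 110001✓ 110011✓ 110100✓ 110101✓ 111000 111101✓
Round 1: -00010 -00101 -01011 -10001✓ -10011✓ -11101 000-10 0001-1 00011- 0100-1✓ 0111-1 01110- 1-0011 1-0100✓ 1-0101✓ 10-011 10001- 10010-✓ 11-101 110-01 1100-1✓ 11010-✓
Round 2: -100-1 1-010-
PIs = {-00010, -00101, -01011, -100-1, -11101, 000-10, 0001-1, 00011-, 001000, 0111-1, 01110-, 1-0011, 1-010-, 10-011, 10001-, 11-101, 110-01, 111000}
Coverage chart:
  m2: -00010,000-10
  m5: -00101,0001-1
  m6: 000-10,00011-
  m7: 0001-1,00011-
  m8: 001000 ←essential
  m11: -01011 ←essential
  m17: -100-1 ←essential
  m19: -100-1 ←essential
  m28: 01110- ←essential
  m29: -11101,0111-1,01110-
  m31: 0111-1 ←essential
  m34: -00010,10001-
  m35: 1-0011,10-011,10001-
  m36: 1-010- ←essential
  m37: -00101,1-010-
  m43: -01011,10-011
  m49: -100-1,110-01
  m52: 1-010- ←essential
  m53: 1-010-,11-101,110-01
  m56: 111000 ←essential
  m61: -11101,11-101
Essential: -01011, -100-1, 001000, 0111-1, 01110-, 1-010-, 111000
Petrick residual → -11101, 000-10, 0001-1, 10001-
Min cover (11 terms): b'cd'ef + bc'd'f + bcde'f + a'b'c'ef' + a'b'c'df + a'b'cd'e'f' + a'bcdf + a'bcde' + ac'de' + ab'c'd'e + abcd'e'f'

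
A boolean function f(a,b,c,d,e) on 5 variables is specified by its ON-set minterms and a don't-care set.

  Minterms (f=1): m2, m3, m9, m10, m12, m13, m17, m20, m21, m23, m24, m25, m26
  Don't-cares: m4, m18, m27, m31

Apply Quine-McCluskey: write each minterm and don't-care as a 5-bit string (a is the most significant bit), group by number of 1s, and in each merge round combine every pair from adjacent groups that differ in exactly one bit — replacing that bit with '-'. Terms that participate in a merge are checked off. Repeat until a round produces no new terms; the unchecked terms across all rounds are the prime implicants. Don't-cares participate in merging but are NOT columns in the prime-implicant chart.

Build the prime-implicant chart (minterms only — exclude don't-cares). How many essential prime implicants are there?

3

Round 0: 00010✓ 00011✓ 00100✓ 01001✓ 01010✓ 01100✓ 01101✓ 10001✓ 10010✓ 10100✓ 10101✓ 10111✓ 11000✓ 11001✓ 11010✓ 11011✓ 11111✓
Round 1: -0010✓ -0100 -1001 -1010✓ 0-010✓ 0-100 0001- 01-01 0110- 1-001 1-010✓ 1-111 10-01 101-1 1010- 11-11 110-0✓ 110-1✓ 1100-✓ 1101-✓
Round 2: --010 110--
PIs = {--010, -0100, -1001, 0-100, 0001-, 01-01, 0110-, 1-001, 1-111, 10-01, 101-1, 1010-, 11-11, 110--}
Coverage chart:
  m2: --010,0001-
  m3: 0001- ←essential
  m9: -1001,01-01
  m10: --010 ←essential
  m12: 0-100,0110-
  m13: 01-01,0110-
  m17: 1-001,10-01
  m20: -0100,1010-
  m21: 10-01,101-1,1010-
  m23: 1-111,101-1
  m24: 110-- ←essential
  m25: -1001,1-001,110--
  m26: --010,110--
Essential: --010, 0001-, 110--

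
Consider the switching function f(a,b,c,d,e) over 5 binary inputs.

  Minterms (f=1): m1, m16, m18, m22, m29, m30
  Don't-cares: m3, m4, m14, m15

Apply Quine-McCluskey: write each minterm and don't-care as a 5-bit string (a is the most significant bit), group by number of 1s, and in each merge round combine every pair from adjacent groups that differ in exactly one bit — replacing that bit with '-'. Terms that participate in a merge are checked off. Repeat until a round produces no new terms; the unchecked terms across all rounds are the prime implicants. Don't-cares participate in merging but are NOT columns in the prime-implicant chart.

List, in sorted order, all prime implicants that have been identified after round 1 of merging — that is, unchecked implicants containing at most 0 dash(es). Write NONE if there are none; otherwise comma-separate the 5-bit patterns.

00100, 11101

[col 0] 00001*, 00011*, 00100, 01110*, 01111*, 10000*, 10010*, 10110*, 11101, 11110*
[col 1] -1110, 000-1, 0111-, 1-110, 10-10, 100-0
Prime implicants: -1110, 000-1, 00100, 0111-, 1-110, 10-10, 100-0, 11101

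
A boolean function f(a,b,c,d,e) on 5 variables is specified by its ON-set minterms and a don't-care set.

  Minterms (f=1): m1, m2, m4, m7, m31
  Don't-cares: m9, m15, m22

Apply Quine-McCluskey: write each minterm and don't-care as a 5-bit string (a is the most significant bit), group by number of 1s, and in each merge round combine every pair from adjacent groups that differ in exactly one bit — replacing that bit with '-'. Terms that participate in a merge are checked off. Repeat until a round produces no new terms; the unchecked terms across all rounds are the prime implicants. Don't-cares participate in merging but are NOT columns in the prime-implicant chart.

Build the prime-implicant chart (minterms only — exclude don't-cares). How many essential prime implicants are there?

Round 0: 00001✓ 00010 00100 00111✓ 01001✓ 01111✓ 10110 11111✓
Round 1: -1111 0-001 0-111
PIs = {-1111, 0-001, 0-111, 00010, 00100, 10110}
Coverage chart:
  m1: 0-001 ←essential
  m2: 00010 ←essential
  m4: 00100 ←essential
  m7: 0-111 ←essential
  m31: -1111 ←essential
Essential: -1111, 0-001, 0-111, 00010, 00100

5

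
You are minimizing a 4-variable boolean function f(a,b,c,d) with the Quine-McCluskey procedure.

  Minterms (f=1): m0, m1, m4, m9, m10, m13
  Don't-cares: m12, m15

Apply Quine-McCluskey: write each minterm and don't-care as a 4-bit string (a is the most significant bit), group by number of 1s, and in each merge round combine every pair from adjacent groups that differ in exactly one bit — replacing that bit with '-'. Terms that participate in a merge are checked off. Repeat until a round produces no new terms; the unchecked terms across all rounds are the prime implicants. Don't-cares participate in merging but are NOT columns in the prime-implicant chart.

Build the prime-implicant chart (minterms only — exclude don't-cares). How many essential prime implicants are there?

Round 0: 0000✓ 0001✓ 0100✓ 1001✓ 1010 1100✓ 1101✓ 1111✓
Round 1: -001 -100 0-00 000- 1-01 11-1 110-
PIs = {-001, -100, 0-00, 000-, 1-01, 1010, 11-1, 110-}
Coverage chart:
  m0: 0-00,000-
  m1: -001,000-
  m4: -100,0-00
  m9: -001,1-01
  m10: 1010 ←essential
  m13: 1-01,11-1,110-
Essential: 1010

1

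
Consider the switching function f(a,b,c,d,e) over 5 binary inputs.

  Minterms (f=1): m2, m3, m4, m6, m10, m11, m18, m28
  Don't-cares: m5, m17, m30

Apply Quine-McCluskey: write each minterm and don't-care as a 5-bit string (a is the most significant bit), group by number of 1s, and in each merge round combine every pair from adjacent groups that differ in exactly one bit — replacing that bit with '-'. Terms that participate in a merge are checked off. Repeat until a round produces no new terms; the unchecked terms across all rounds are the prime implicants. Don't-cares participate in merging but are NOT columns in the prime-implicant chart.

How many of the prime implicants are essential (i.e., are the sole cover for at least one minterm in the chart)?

3

size-2^0 implicants → 00010(✓)  00011(✓)  00100(✓)  00101(✓)  00110(✓)  01010(✓)  01011(✓)  10001  10010(✓)  11100(✓)  11110(✓)
size-2^1 implicants → -0010  0-010(✓)  0-011(✓)  00-10  0001-(✓)  001-0  0010-  0101-(✓)  111-0
size-2^2 implicants → 0-01-
Unchecked terms (primes): -0010, 0-01-, 00-10, 001-0, 0010-, 10001, 111-0
Minterm coverage:
  m2 ⊆ -0010,0-01-,00-10
  m3 ⊆ 0-01- [E]
  m4 ⊆ 001-0,0010-
  m6 ⊆ 00-10,001-0
  m10 ⊆ 0-01- [E]
  m11 ⊆ 0-01- [E]
  m18 ⊆ -0010 [E]
  m28 ⊆ 111-0 [E]
E = {-0010, 0-01-, 111-0}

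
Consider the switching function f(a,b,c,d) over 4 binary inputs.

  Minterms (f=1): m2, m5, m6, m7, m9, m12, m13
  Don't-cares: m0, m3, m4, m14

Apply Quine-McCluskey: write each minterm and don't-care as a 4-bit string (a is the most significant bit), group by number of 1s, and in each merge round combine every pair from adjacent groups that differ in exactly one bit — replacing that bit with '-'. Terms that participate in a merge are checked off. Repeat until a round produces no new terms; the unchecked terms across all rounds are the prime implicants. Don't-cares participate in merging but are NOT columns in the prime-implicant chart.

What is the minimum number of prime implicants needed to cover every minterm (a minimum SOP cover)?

3

[col 0] 0000*, 0010*, 0011*, 0100*, 0101*, 0110*, 0111*, 1001*, 1100*, 1101*, 1110*
[col 1] -100*, -101*, -110*, 0-00*, 0-10*, 0-11*, 00-0*, 001-*, 01-0*, 01-1*, 010-*, 011-*, 1-01, 11-0*, 110-*
[col 2] -1-0, -10-, 0--0, 0-1-, 01--
Prime implicants: -1-0, -10-, 0--0, 0-1-, 01--, 1-01
PI chart (minterm → PIs covering it):
  2 | 0--0,0-1-
  5 | -10-,01--
  6 | -1-0,0--0,0-1-,01--
  7 | 0-1-,01--
  9 | 1-01  (sole → essential)
  12 | -1-0,-10-
  13 | -10-,1-01
Essential prime implicants: 1-01
Petrick residual → -10-, 0-1-
Minimum SOP uses 3 PIs: bc' + a'c + ac'd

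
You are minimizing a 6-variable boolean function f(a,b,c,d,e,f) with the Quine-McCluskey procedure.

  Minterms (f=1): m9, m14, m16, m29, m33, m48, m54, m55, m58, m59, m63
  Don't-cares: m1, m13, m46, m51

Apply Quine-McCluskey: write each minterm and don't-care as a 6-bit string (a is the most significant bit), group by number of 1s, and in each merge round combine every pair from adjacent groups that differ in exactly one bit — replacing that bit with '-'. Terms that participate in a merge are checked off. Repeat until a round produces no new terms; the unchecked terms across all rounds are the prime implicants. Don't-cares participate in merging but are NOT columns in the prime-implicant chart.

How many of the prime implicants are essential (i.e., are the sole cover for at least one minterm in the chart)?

7

size-2^0 implicants → 000001(✓)  001001(✓)  001101(✓)  001110(✓)  010000(✓)  011101(✓)  100001(✓)  101110(✓)  110000(✓)  110011(✓)  110110(✓)  110111(✓)  111010(✓)  111011(✓)  111111(✓)
size-2^1 implicants → -00001  -01110  -10000  0-1101  00-001  001-01  11-011(✓)  11-111(✓)  110-11(✓)  11011-  111-11(✓)  11101-
size-2^2 implicants → 11--11
Unchecked terms (primes): -00001, -01110, -10000, 0-1101, 00-001, 001-01, 11--11, 11011-, 11101-
Minterm coverage:
  m9 ⊆ 00-001,001-01
  m14 ⊆ -01110 [E]
  m16 ⊆ -10000 [E]
  m29 ⊆ 0-1101 [E]
  m33 ⊆ -00001 [E]
  m48 ⊆ -10000 [E]
  m54 ⊆ 11011- [E]
  m55 ⊆ 11--11,11011-
  m58 ⊆ 11101- [E]
  m59 ⊆ 11--11,11101-
  m63 ⊆ 11--11 [E]
E = {-00001, -01110, -10000, 0-1101, 11--11, 11011-, 11101-}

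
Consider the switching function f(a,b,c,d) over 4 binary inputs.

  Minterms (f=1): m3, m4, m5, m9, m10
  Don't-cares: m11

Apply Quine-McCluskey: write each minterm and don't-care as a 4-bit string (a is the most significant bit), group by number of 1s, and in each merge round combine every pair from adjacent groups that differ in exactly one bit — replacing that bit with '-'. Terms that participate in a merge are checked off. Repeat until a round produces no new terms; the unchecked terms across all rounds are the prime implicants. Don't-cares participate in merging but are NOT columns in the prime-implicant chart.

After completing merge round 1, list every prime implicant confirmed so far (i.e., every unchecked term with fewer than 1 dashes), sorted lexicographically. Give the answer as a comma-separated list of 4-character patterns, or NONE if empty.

NONE

[col 0] 0011*, 0100*, 0101*, 1001*, 1010*, 1011*
[col 1] -011, 010-, 10-1, 101-
Prime implicants: -011, 010-, 10-1, 101-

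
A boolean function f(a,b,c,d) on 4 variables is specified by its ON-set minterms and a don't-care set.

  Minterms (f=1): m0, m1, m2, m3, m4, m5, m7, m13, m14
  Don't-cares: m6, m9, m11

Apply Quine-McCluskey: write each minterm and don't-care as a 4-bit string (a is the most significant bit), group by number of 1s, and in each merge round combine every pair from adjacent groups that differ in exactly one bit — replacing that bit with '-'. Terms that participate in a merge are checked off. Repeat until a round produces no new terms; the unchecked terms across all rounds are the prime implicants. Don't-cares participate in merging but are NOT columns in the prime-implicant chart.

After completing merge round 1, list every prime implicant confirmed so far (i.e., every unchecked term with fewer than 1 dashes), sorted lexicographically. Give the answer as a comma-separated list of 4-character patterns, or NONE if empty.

NONE

Round 0: 0000✓ 0001✓ 0010✓ 0011✓ 0100✓ 0101✓ 0110✓ 0111✓ 1001✓ 1011✓ 1101✓ 1110✓
Round 1: -001✓ -011✓ -101✓ -110 0-00✓ 0-01✓ 0-10✓ 0-11✓ 00-0✓ 00-1✓ 000-✓ 001-✓ 01-0✓ 01-1✓ 010-✓ 011-✓ 1-01✓ 10-1✓
Round 2: --01 -0-1 0--0✓ 0--1✓ 0-0-✓ 0-1-✓ 00--✓ 01--✓
Round 3: 0---
PIs = {--01, -0-1, -110, 0---}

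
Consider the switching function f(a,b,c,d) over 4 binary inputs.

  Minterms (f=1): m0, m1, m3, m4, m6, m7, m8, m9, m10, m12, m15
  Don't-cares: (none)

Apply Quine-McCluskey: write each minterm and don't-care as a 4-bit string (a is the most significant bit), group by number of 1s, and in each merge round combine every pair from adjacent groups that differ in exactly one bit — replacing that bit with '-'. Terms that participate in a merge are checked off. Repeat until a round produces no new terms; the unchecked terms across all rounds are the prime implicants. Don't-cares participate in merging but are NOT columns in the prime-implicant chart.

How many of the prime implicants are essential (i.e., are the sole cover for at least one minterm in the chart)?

[col 0] 0000*, 0001*, 0011*, 0100*, 0110*, 0111*, 1000*, 1001*, 1010*, 1100*, 1111*
[col 1] -000*, -001*, -100*, -111, 0-00*, 0-11, 00-1, 000-*, 01-0, 011-, 1-00*, 10-0, 100-*
[col 2] --00, -00-
Prime implicants: --00, -00-, -111, 0-11, 00-1, 01-0, 011-, 10-0
PI chart (minterm → PIs covering it):
  0 | --00,-00-
  1 | -00-,00-1
  3 | 0-11,00-1
  4 | --00,01-0
  6 | 01-0,011-
  7 | -111,0-11,011-
  8 | --00,-00-,10-0
  9 | -00-  (sole → essential)
  10 | 10-0  (sole → essential)
  12 | --00  (sole → essential)
  15 | -111  (sole → essential)
Essential prime implicants: --00, -00-, -111, 10-0

4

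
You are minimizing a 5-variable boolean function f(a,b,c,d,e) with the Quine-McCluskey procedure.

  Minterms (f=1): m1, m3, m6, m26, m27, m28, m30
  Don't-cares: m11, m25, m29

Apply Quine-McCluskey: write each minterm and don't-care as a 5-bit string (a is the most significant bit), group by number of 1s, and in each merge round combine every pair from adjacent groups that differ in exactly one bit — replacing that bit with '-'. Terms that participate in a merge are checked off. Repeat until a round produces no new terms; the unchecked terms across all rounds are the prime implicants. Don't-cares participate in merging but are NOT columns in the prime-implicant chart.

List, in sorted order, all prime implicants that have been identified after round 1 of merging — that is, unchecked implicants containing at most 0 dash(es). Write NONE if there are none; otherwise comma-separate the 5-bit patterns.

00110

size-2^0 implicants → 00001(✓)  00011(✓)  00110  01011(✓)  11001(✓)  11010(✓)  11011(✓)  11100(✓)  11101(✓)  11110(✓)
size-2^1 implicants → -1011  0-011  000-1  11-01  11-10  110-1  1101-  111-0  1110-
Unchecked terms (primes): -1011, 0-011, 000-1, 00110, 11-01, 11-10, 110-1, 1101-, 111-0, 1110-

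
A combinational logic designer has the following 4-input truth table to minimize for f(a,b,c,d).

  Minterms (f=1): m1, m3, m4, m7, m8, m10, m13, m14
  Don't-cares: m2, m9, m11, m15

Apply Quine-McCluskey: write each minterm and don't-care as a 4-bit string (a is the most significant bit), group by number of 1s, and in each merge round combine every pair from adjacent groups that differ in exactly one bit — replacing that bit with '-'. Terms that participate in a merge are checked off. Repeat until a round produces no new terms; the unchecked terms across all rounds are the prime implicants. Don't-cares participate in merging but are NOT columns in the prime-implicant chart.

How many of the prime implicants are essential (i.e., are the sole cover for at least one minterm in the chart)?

6

Round 0: 0001✓ 0010✓ 0011✓ 0100 0111✓ 1000✓ 1001✓ 1010✓ 1011✓ 1101✓ 1110✓ 1111✓
Round 1: -001✓ -010✓ -011✓ -111✓ 0-11✓ 00-1✓ 001-✓ 1-01✓ 1-10✓ 1-11✓ 10-0✓ 10-1✓ 100-✓ 101-✓ 11-1✓ 111-✓
Round 2: --11 -0-1 -01- 1--1 1-1- 10--
PIs = {--11, -0-1, -01-, 0100, 1--1, 1-1-, 10--}
Coverage chart:
  m1: -0-1 ←essential
  m3: --11,-0-1,-01-
  m4: 0100 ←essential
  m7: --11 ←essential
  m8: 10-- ←essential
  m10: -01-,1-1-,10--
  m13: 1--1 ←essential
  m14: 1-1- ←essential
Essential: --11, -0-1, 0100, 1--1, 1-1-, 10--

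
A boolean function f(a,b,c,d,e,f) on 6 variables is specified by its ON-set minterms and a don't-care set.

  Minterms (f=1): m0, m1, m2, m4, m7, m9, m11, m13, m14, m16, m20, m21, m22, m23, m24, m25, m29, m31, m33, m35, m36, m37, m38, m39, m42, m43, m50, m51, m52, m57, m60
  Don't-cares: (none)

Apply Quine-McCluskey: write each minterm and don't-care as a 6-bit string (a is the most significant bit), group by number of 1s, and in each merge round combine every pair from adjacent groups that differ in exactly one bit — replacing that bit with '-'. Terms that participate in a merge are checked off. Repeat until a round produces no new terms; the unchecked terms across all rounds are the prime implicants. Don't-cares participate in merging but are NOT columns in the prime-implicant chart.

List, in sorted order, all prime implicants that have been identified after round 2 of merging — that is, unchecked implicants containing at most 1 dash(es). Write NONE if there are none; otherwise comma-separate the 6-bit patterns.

-00001, -00111, -01011, -11001, 0-0111, 00-001, 0000-0, 00000-, 0010-1, 001110, 01-000, 01100-, 1-0011, 10-011, 10101-, 11-100, 11001-

[col 0] 000000*, 000001*, 000010*, 000100*, 000111*, 001001*, 001011*, 001101*, 001110, 010000*, 010100*, 010101*, 010110*, 010111*, 011000*, 011001*, 011101*, 011111*, 100001*, 100011*, 100100*, 100101*, 100110*, 100111*, 101010*, 101011*, 110010*, 110011*, 110100*, 111001*, 111100*
[col 1] -00001, -00100*, -00111, -01011, -10100*, -11001, 0-0000*, 0-0100*, 0-0111, 0-1001*, 0-1101*, 00-001, 000-00*, 0000-0, 00000-, 001-01*, 0010-1, 01-000, 01-101*, 01-111*, 010-00*, 0101-0*, 0101-1*, 01010-*, 01011-*, 011-01*, 01100-, 0111-1*, 1-0011, 1-0100*, 10-011, 100-01*, 100-11*, 1000-1*, 1001-0*, 1001-1*, 10010-*, 10011-*, 10101-, 11-100, 11001-
[col 2] --0100, 0-0-00, 0-1-01, 01-1-1, 0101--, 100--1, 1001--
Prime implicants: --0100, -00001, -00111, -01011, -11001, 0-0-00, 0-0111, 0-1-01, 00-001, 0000-0, 00000-, 0010-1, 001110, 01-000, 01-1-1, 0101--, 01100-, 1-0011, 10-011, 100--1, 1001--, 10101-, 11-100, 11001-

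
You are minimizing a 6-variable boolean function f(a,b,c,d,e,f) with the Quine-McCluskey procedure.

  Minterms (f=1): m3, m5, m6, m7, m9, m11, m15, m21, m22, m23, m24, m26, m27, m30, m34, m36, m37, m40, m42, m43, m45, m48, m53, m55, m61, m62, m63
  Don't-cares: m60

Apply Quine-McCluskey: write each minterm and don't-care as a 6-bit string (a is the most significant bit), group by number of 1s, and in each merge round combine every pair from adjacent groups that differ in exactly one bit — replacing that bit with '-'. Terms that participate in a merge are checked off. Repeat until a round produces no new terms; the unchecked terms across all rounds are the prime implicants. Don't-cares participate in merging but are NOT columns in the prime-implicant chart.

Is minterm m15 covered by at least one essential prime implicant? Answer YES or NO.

YES

[col 0] 000011*, 000101*, 000110*, 000111*, 001001*, 001011*, 001111*, 010101*, 010110*, 010111*, 011000*, 011010*, 011011*, 011110*, 100010*, 100100*, 100101*, 101000*, 101010*, 101011*, 101101*, 110000, 110101*, 110111*, 111100*, 111101*, 111110*, 111111*
[col 1] -00101*, -01011, -10101*, -10111*, -11110, 0-0101*, 0-0110*, 0-0111*, 0-1011, 00-011*, 00-111*, 000-11*, 0001-1*, 00011-*, 001-11*, 0010-1, 01-110, 0101-1*, 01011-*, 011-10, 0110-0, 01101-, 1-0101*, 1-1101*, 10-010, 10-101*, 10010-, 1010-0, 10101-, 11-101*, 11-111*, 1101-1*, 1111-0*, 1111-1*, 11110-*, 11111-*
[col 2] --0101, -101-1, 0-01-1, 0-011-, 00--11, 1--101, 11-1-1, 1111--
Prime implicants: --0101, -01011, -101-1, -11110, 0-01-1, 0-011-, 0-1011, 00--11, 0010-1, 01-110, 011-10, 0110-0, 01101-, 1--101, 10-010, 10010-, 1010-0, 10101-, 11-1-1, 110000, 1111--
PI chart (minterm → PIs covering it):
  3 | 00--11  (sole → essential)
  5 | --0101,0-01-1
  6 | 0-011-  (sole → essential)
  7 | 0-01-1,0-011-,00--11
  9 | 0010-1  (sole → essential)
  11 | -01011,0-1011,00--11,0010-1
  15 | 00--11  (sole → essential)
  21 | --0101,-101-1,0-01-1
  22 | 0-011-,01-110
  23 | -101-1,0-01-1,0-011-
  24 | 0110-0  (sole → essential)
  26 | 011-10,0110-0,01101-
  27 | 0-1011,01101-
  30 | -11110,01-110,011-10
  34 | 10-010  (sole → essential)
  36 | 10010-  (sole → essential)
  37 | --0101,1--101,10010-
  40 | 1010-0  (sole → essential)
  42 | 10-010,1010-0,10101-
  43 | -01011,10101-
  45 | 1--101  (sole → essential)
  48 | 110000  (sole → essential)
  53 | --0101,-101-1,1--101,11-1-1
  55 | -101-1,11-1-1
  61 | 1--101,11-1-1,1111--
  62 | -11110,1111--
  63 | 11-1-1,1111--
Essential prime implicants: 0-011-, 00--11, 0010-1, 0110-0, 1--101, 10-010, 10010-, 1010-0, 110000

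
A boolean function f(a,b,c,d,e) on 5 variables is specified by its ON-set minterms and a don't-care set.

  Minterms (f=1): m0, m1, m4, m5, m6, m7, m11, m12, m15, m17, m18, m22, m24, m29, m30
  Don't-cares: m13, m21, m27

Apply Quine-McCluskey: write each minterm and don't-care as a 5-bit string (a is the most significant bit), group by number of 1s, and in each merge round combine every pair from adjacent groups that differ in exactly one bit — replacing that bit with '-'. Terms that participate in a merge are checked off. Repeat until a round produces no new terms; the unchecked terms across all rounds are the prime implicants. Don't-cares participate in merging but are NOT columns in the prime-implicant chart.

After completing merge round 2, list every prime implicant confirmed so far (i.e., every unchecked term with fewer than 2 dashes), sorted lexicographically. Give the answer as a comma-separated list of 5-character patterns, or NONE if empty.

-0110, -1011, 01-11, 1-110, 10-10, 11000

[col 0] 00000*, 00001*, 00100*, 00101*, 00110*, 00111*, 01011*, 01100*, 01101*, 01111*, 10001*, 10010*, 10101*, 10110*, 11000, 11011*, 11101*, 11110*
[col 1] -0001*, -0101*, -0110, -1011, -1101*, 0-100*, 0-101*, 0-111*, 00-00*, 00-01*, 0000-*, 001-0*, 001-1*, 0010-*, 0011-*, 01-11, 011-1*, 0110-*, 1-101*, 1-110, 10-01*, 10-10
[col 2] --101, -0-01, 0-1-1, 0-10-, 00-0-, 001--
Prime implicants: --101, -0-01, -0110, -1011, 0-1-1, 0-10-, 00-0-, 001--, 01-11, 1-110, 10-10, 11000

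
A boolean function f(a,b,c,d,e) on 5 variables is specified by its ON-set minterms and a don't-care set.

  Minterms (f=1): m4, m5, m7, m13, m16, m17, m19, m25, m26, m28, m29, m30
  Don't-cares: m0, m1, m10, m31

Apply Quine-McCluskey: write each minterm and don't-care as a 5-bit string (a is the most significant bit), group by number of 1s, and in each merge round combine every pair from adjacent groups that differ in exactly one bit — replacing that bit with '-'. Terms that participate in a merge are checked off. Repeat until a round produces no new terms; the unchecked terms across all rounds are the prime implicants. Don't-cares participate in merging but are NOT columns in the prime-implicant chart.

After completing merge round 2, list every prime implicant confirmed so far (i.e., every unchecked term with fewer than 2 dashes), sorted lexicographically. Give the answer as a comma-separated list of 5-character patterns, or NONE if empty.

Round 0: 00000✓ 00001✓ 00100✓ 00101✓ 00111✓ 01010✓ 01101✓ 10000✓ 10001✓ 10011✓ 11001✓ 11010✓ 11100✓ 11101✓ 11110✓ 11111✓
Round 1: -0000✓ -0001✓ -1010 -1101 0-101 00-00✓ 00-01✓ 0000-✓ 001-1 0010-✓ 1-001 100-1 1000-✓ 11-01 11-10 111-0✓ 111-1✓ 1110-✓ 1111-✓
Round 2: -000- 00-0- 111--
PIs = {-000-, -1010, -1101, 0-101, 00-0-, 001-1, 1-001, 100-1, 11-01, 11-10, 111--}

-1010, -1101, 0-101, 001-1, 1-001, 100-1, 11-01, 11-10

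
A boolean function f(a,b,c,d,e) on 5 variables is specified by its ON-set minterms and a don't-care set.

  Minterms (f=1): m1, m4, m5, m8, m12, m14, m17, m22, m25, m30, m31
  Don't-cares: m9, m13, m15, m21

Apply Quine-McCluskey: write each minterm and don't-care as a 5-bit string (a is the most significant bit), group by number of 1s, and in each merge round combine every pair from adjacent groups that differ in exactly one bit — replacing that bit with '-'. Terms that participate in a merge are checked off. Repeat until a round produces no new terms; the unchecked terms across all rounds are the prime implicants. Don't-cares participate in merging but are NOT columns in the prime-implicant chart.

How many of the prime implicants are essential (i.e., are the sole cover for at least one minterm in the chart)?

size-2^0 implicants → 00001(✓)  00100(✓)  00101(✓)  01000(✓)  01001(✓)  01100(✓)  01101(✓)  01110(✓)  01111(✓)  10001(✓)  10101(✓)  10110(✓)  11001(✓)  11110(✓)  11111(✓)
size-2^1 implicants → -0001(✓)  -0101(✓)  -1001(✓)  -1110(✓)  -1111(✓)  0-001(✓)  0-100(✓)  0-101(✓)  00-01(✓)  0010-(✓)  01-00(✓)  01-01(✓)  0100-(✓)  011-0(✓)  011-1(✓)  0110-(✓)  0111-(✓)  1-001(✓)  1-110  10-01(✓)  1111-(✓)
size-2^2 implicants → --001  -0-01  -111-  0--01  0-10-  01-0-  011--
Unchecked terms (primes): --001, -0-01, -111-, 0--01, 0-10-, 01-0-, 011--, 1-110
Minterm coverage:
  m1 ⊆ --001,-0-01,0--01
  m4 ⊆ 0-10- [E]
  m5 ⊆ -0-01,0--01,0-10-
  m8 ⊆ 01-0- [E]
  m12 ⊆ 0-10-,01-0-,011--
  m14 ⊆ -111-,011--
  m17 ⊆ --001,-0-01
  m22 ⊆ 1-110 [E]
  m25 ⊆ --001 [E]
  m30 ⊆ -111-,1-110
  m31 ⊆ -111- [E]
E = {--001, -111-, 0-10-, 01-0-, 1-110}

5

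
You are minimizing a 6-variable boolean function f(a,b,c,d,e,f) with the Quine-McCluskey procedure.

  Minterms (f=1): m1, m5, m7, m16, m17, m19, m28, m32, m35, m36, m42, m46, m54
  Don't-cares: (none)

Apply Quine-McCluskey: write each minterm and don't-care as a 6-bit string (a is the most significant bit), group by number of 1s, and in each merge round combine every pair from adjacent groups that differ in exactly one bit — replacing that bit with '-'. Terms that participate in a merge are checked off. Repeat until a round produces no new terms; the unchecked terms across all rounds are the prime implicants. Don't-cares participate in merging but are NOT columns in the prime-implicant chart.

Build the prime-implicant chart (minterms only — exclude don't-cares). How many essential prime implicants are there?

[col 0] 000001*, 000101*, 000111*, 010000*, 010001*, 010011*, 011100, 100000*, 100011, 100100*, 101010*, 101110*, 110110
[col 1] 0-0001, 000-01, 0001-1, 0100-1, 01000-, 100-00, 101-10
Prime implicants: 0-0001, 000-01, 0001-1, 0100-1, 01000-, 011100, 100-00, 100011, 101-10, 110110
PI chart (minterm → PIs covering it):
  1 | 0-0001,000-01
  5 | 000-01,0001-1
  7 | 0001-1  (sole → essential)
  16 | 01000-  (sole → essential)
  17 | 0-0001,0100-1,01000-
  19 | 0100-1  (sole → essential)
  28 | 011100  (sole → essential)
  32 | 100-00  (sole → essential)
  35 | 100011  (sole → essential)
  36 | 100-00  (sole → essential)
  42 | 101-10  (sole → essential)
  46 | 101-10  (sole → essential)
  54 | 110110  (sole → essential)
Essential prime implicants: 0001-1, 0100-1, 01000-, 011100, 100-00, 100011, 101-10, 110110

8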